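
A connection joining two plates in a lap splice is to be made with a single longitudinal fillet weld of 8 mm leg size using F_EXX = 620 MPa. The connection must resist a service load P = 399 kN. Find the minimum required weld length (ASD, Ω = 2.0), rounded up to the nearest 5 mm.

Throat t_e = 0.707 × 8 = 5.656 mm.
r_n/Ω = (0.6 × 620 × 5.656) / 2.0 = 1052 N/mm = 1.052 kN/mm.
L_req = P / (r_n/Ω) = 399 / 1.052 = 379.3 mm total.
Round up → use L = 380 mm.

L = 380 mm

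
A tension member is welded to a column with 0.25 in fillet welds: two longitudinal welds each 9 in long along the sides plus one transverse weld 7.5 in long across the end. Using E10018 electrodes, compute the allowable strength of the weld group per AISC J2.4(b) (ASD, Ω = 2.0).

E100XX → F_EXX = 100 ksi.
t_e = 0.707 × 0.25 = 0.1767 in.
R_nwl = 0.6 × 100 × 0.1767 × 18 = 190.9 kips (longitudinal, 2 welds).
R_nwt = 0.6 × 100 × 0.1767 × 7.5 = 79.54 kips (transverse, base value).
(i) R_nwl + R_nwt = 270.4 kips; (ii) 0.85 R_nwl + 1.5 R_nwt = 281.6 kips.
R_n = max = 281.6 kips [governs: (ii)]; R_n/Ω = 140.8 kips.

R_n/Ω ≈ 141 kips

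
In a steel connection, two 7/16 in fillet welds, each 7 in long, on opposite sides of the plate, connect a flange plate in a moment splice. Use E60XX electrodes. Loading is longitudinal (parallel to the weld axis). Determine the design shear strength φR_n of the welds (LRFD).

E60XX → F_EXX = 60 ksi.
Effective throat t_e = 0.707 × 0.4375 = 0.3093 in.
Total length L = 14 in; A_we = 0.3093 × 14 = 4.33 in².
F_nw = 0.6 F_EXX = 0.6 × 60 = 36 ksi.
φR_n = 0.75 × 36 × 4.33 = 116.9 kip.

φR_n ≈ 117 kip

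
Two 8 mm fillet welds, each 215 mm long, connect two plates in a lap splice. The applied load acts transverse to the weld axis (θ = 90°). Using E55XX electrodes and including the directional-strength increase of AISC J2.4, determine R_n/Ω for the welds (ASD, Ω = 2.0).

R_n/Ω ≈ 602 kN

E55XX → F_EXX = 550 MPa.
t_e = 0.707 × 8 = 5.656 mm; A_we = 5.656 × 430 = 2432 mm².
Directional factor: 1.0 + 0.5 sin^1.5(90°) = 1.5.
F_nw = 0.6 × 550 × 1.5 = 495 MPa.
R_n/Ω = (495 × 2432) / 2.0 × 10⁻³ = 601.9 kN.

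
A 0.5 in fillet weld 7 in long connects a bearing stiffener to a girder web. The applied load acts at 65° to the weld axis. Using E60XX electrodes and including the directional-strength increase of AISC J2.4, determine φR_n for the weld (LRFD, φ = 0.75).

E60XX → F_EXX = 60 ksi.
t_e = 0.707 × 0.5 = 0.3535 in; A_we = 0.3535 × 7 = 2.474 in².
Directional factor: 1.0 + 0.5 sin^1.5(65°) = 1.431.
F_nw = 0.6 × 60 × 1.431 = 51.53 ksi.
φR_n = 0.75 × 51.53 × 2.474 = 95.63 kips.

φR_n ≈ 95.6 kips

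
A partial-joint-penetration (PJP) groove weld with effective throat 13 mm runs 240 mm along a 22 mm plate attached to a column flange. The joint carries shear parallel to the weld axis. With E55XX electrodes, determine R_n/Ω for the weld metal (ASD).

E55XX → F_EXX = 550 MPa.
Effective throat (given) t_e = 13 mm.
A_we = 13 × 240 = 3120 mm².
F_nw = 0.6 F_EXX = 330 MPa.
R_n/Ω = (330 × 3120) / 2.0 × 10⁻³ = 514.8 kN.

R_n/Ω ≈ 515 kN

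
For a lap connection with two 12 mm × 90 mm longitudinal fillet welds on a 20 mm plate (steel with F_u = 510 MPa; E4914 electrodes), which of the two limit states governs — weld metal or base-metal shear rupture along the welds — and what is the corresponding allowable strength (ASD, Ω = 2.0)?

E49XX → F_EXX = 490 MPa.
t_e = 0.707 × 12 = 8.484 mm; L = 180 mm.
Weld metal: R_n/Ω = (1/2.0) × 0.6 × 490 × 8.484 × 180 × 10⁻³ = 224.5 kN.
Base metal (shear rupture): R_n/Ω = (1/2.0) × 0.6 × 510 × 20 × 180 × 10⁻³ = 550.8 kN.
Governing: weld metal.

R_n/Ω ≈ 224 kN (weld metal governs)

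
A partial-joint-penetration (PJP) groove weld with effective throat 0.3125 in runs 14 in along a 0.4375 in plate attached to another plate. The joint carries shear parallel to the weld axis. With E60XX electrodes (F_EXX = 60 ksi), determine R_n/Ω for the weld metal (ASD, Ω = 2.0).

R_n/Ω ≈ 78.8 kips

Effective throat (given) t_e = 0.3125 in.
A_we = 0.3125 × 14 = 4.375 in².
F_nw = 0.6 F_EXX = 36 ksi.
R_n/Ω = (36 × 4.375) / 2.0 = 78.75 kips.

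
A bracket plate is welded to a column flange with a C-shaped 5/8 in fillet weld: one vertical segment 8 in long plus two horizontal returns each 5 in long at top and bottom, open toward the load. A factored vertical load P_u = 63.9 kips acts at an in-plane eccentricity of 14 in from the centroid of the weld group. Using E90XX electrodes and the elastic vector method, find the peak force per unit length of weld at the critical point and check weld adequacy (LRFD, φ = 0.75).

E90XX → F_EXX = 90 ksi.
Total weld length L_w = 18 in. Treat welds as unit-width lines.
Centroid: x̄ = 2×5×2.5 / 18 = 1.389 in from the vertical weld.
Polar moment about centroid: J = I_x + I_y = [8³/12 + 2×5×4²] + [8×1.389² + 2(5³/12 + 5×1.111²)] = 251.3 in³.
Direct shear f_v = P/L_w = 63.9 / 18 = 3.55 kip/in (vertical).
Torsion M = P·e = 63.9 × 14 = 894.6 kip·in.
Critical point at (x, y) = (3.611, 4) from centroid. f_tx = M·y/J = 14.24 kip/in; f_ty = M·x/J = 12.86 kip/in.
Resultant f_max = √[f_tx² + (f_v + f_ty)²] = √[14.24² + (3.55 + 12.86)²] = 21.72 kip/in.
Capacity per unit length: φr_n = 0.75 × 0.6 × 90 × (0.707 × 0.625) = 17.9 kip/in.
21.72 > 17.9 → NOT adequate.

f_max ≈ 21.7 kip/in; NOT adequate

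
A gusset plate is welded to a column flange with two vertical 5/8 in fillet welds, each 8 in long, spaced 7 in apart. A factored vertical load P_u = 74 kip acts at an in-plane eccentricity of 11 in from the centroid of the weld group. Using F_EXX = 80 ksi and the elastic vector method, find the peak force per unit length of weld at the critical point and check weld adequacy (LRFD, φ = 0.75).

f_max ≈ 18.7 kip/in; NOT adequate

Total weld length L_w = 16 in. Treat welds as unit-width lines.
Polar moment about centroid: J = 2[d³/12 + d(b/2)²] = 2[8³/12 + 8×3.5²] = 281.3 in³.
Direct shear f_v = P/L_w = 74 / 16 = 4.625 kip/in (vertical).
Torsion M = P·e = 74 × 11 = 814 kip·in.
Critical point at (x, y) = (3.5, 4) from centroid. f_tx = M·y/J = 11.57 kip/in; f_ty = M·x/J = 10.13 kip/in.
Resultant f_max = √[f_tx² + (f_v + f_ty)²] = √[11.57² + (4.625 + 10.13)²] = 18.75 kip/in.
Capacity per unit length: φr_n = 0.75 × 0.6 × 80 × (0.707 × 0.625) = 15.91 kip/in.
18.75 > 15.91 → NOT adequate.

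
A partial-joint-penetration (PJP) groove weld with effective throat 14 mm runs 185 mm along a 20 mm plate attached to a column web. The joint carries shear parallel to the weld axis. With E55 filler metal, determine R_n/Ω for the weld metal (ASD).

R_n/Ω ≈ 427 kN

E55XX → F_EXX = 550 MPa.
Effective throat (given) t_e = 14 mm.
A_we = 14 × 185 = 2590 mm².
F_nw = 0.6 F_EXX = 330 MPa.
R_n/Ω = (330 × 2590) / 2.0 × 10⁻³ = 427.4 kN.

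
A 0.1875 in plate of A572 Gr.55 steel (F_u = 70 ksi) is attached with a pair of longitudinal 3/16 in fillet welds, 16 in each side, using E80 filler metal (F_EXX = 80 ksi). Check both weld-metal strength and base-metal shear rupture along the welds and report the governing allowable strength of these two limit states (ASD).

R_n/Ω ≈ 102 kip (weld metal governs)

t_e = 0.707 × 0.1875 = 0.1326 in; L = 32 in.
Weld metal: R_n/Ω = (1/2.0) × 0.6 × 80 × 0.1326 × 32 = 101.8 kip.
Base metal (shear rupture): R_n/Ω = (1/2.0) × 0.6 × 70 × 0.1875 × 32 = 126 kip.
Governing: weld metal.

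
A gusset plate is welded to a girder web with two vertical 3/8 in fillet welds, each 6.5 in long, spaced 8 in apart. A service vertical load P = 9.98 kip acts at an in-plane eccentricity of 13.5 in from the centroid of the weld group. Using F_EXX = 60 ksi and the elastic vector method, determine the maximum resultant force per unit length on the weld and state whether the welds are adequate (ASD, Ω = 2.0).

f_max ≈ 3.37 kip/in; adequate

Total weld length L_w = 13 in. Treat welds as unit-width lines.
Polar moment about centroid: J = 2[d³/12 + d(b/2)²] = 2[6.5³/12 + 6.5×4²] = 253.8 in³.
Direct shear f_v = P/L_w = 9.98 / 13 = 0.7677 kip/in (vertical).
Torsion M = P·e = 9.98 × 13.5 = 134.73 kip·in.
Critical point at (x, y) = (4, 3.25) from centroid. f_tx = M·y/J = 1.725 kip/in; f_ty = M·x/J = 2.124 kip/in.
Resultant f_max = √[f_tx² + (f_v + f_ty)²] = √[1.725² + (0.7677 + 2.124)²] = 3.367 kip/in.
Capacity per unit length: r_n/Ω = (1/2.0) × 0.6 × 60 × (0.707 × 0.375) = 4.772 kip/in.
3.367 ≤ 4.772 → adequate.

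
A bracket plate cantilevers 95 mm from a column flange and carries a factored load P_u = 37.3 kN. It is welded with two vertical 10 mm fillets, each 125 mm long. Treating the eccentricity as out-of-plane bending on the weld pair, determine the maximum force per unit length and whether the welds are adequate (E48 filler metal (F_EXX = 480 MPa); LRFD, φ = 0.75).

L_w = 2 × 125 = 250 mm; section modulus (unit throat) S = 2 × L²/6 = 5208 mm².
Direct shear f_v = P/L_w = 37.3×10³/250 = 149.2 N/mm.
Moment M = P × e = 37.3×10³ × 95 = 3543500 N·mm; bending f_b = M/S = 680.4 N/mm.
f_max = √(f_v² + f_b²) = √(149.2² + 680.4²) = 696.5 N/mm.
φr_n = 0.75 × 0.6 × 480 × (0.707 × 10) = 1527 N/mm → adequate.

f_max ≈ 697 N/mm; adequate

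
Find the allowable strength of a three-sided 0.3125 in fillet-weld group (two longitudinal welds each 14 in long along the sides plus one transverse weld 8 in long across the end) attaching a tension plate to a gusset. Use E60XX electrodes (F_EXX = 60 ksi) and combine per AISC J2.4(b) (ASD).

R_n/Ω ≈ 143 kip

t_e = 0.707 × 0.3125 = 0.2209 in.
R_nwl = 0.6 × 60 × 0.2209 × 28 = 222.7 kip (longitudinal, 2 welds).
R_nwt = 0.6 × 60 × 0.2209 × 8 = 63.63 kip (transverse, base value).
(i) R_nwl + R_nwt = 286.3 kip; (ii) 0.85 R_nwl + 1.5 R_nwt = 284.7 kip.
R_n = max = 286.3 kip [governs: (i)]; R_n/Ω = 143.2 kip.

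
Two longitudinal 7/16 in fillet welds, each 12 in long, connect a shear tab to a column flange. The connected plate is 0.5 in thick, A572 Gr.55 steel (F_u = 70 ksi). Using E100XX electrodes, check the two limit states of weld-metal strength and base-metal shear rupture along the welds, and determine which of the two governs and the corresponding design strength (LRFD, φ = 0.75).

E100XX → F_EXX = 100 ksi.
t_e = 0.707 × 0.4375 = 0.3093 in; L = 24 in.
Weld metal: φR_n = 0.75 × 0.6 × 100 × 0.3093 × 24 = 334.1 kip.
Base metal (shear rupture): φR_n = 0.75 × 0.6 × 70 × 0.5 × 24 = 378 kip.
Governing: weld metal.

φR_n ≈ 334 kip (weld metal governs)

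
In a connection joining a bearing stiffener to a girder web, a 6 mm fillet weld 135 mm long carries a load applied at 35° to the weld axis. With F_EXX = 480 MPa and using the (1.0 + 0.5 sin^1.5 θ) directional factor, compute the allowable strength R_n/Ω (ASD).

R_n/Ω ≈ 100 kN

t_e = 0.707 × 6 = 4.242 mm; A_we = 4.242 × 135 = 572.7 mm².
Directional factor: 1.0 + 0.5 sin^1.5(35°) = 1.217.
F_nw = 0.6 × 480 × 1.217 = 350.6 MPa.
R_n/Ω = (350.6 × 572.7) / 2.0 × 10⁻³ = 100.4 kN.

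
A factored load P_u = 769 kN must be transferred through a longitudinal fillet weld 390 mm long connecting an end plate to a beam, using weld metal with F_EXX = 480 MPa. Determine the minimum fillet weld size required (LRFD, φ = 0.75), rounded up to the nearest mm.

w = 13 mm

Total weld length L = 390 mm.
Required throat t_e = P_u / (φ × 0.6 F_EXX × L) = 769 / (0.75 × 0.6 × 480 × 390 × 10⁻³) = 9.129 mm.
Required leg w = t_e / 0.707 = 12.91 mm → use 13 mm.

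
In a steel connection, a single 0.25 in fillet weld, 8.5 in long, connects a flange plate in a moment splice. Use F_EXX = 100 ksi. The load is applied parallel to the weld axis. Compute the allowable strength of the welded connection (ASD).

Effective throat t_e = 0.707 × 0.25 = 0.1767 in.
Total length L = 8.5 in; A_we = 0.1767 × 8.5 = 1.502 in².
F_nw = 0.6 F_EXX = 0.6 × 100 = 60 ksi.
R_n = 60 × 1.502 = 90.14 kips; R_n/Ω = 90.14/2.0 = 45.07 kips.

R_n/Ω ≈ 45.1 kips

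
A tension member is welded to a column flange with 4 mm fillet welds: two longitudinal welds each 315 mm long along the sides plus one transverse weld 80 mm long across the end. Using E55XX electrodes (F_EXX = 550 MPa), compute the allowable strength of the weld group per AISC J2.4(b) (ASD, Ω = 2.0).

R_n/Ω ≈ 331 kN

t_e = 0.707 × 4 = 2.828 mm.
R_nwl = 0.6 × 550 × 2.828 × 630 × 10⁻³ = 587.9 kN (longitudinal, 2 welds).
R_nwt = 0.6 × 550 × 2.828 × 80 × 10⁻³ = 74.66 kN (transverse, base value).
(i) R_nwl + R_nwt = 662.6 kN; (ii) 0.85 R_nwl + 1.5 R_nwt = 611.7 kN.
R_n = max = 662.6 kN [governs: (i)]; R_n/Ω = 331.3 kN.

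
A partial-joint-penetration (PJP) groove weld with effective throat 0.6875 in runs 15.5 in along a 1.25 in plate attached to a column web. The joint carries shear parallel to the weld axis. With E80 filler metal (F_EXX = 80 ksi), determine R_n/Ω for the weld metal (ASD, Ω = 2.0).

R_n/Ω ≈ 256 kips

Effective throat (given) t_e = 0.6875 in.
A_we = 0.6875 × 15.5 = 10.66 in².
F_nw = 0.6 F_EXX = 48 ksi.
R_n/Ω = (48 × 10.66) / 2.0 = 255.8 kips.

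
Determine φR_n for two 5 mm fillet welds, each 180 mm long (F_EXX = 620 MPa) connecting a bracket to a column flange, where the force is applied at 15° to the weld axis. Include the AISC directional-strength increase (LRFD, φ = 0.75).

t_e = 0.707 × 5 = 3.535 mm; A_we = 3.535 × 360 = 1273 mm².
Directional factor: 1.0 + 0.5 sin^1.5(15°) = 1.066.
F_nw = 0.6 × 620 × 1.066 = 396.5 MPa.
φR_n = 0.75 × 396.5 × 1273 × 10⁻³ = 378.4 kN.

φR_n ≈ 378 kN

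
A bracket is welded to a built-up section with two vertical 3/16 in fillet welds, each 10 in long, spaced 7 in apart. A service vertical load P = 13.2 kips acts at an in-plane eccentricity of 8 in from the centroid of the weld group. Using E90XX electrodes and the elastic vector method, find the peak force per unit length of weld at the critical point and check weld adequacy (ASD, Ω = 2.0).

E90XX → F_EXX = 90 ksi.
Total weld length L_w = 20 in. Treat welds as unit-width lines.
Polar moment about centroid: J = 2[d³/12 + d(b/2)²] = 2[10³/12 + 10×3.5²] = 411.7 in³.
Direct shear f_v = P/L_w = 13.2 / 20 = 0.66 kip/in (vertical).
Torsion M = P·e = 13.2 × 8 = 105.6 kip·in.
Critical point at (x, y) = (3.5, 5) from centroid. f_tx = M·y/J = 1.283 kip/in; f_ty = M·x/J = 0.8978 kip/in.
Resultant f_max = √[f_tx² + (f_v + f_ty)²] = √[1.283² + (0.66 + 0.8978)²] = 2.018 kip/in.
Capacity per unit length: r_n/Ω = (1/2.0) × 0.6 × 90 × (0.707 × 0.1875) = 3.579 kip/in.
2.018 ≤ 3.579 → adequate.

f_max ≈ 2.02 kip/in; adequate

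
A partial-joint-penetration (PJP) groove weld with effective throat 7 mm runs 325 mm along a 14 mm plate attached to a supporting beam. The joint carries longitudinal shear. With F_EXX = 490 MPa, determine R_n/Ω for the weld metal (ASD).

Effective throat (given) t_e = 7 mm.
A_we = 7 × 325 = 2275 mm².
F_nw = 0.6 F_EXX = 294 MPa.
R_n/Ω = (294 × 2275) / 2.0 × 10⁻³ = 334.4 kN.

R_n/Ω ≈ 334 kN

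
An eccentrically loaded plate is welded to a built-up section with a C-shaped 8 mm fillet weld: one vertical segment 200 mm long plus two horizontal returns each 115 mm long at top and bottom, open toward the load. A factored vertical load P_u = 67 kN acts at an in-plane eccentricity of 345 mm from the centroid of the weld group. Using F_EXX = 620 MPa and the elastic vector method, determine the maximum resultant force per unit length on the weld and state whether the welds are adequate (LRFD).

f_max ≈ 954 N/mm; adequate

Total weld length L_w = 430 mm. Treat welds as unit-width lines.
Centroid: x̄ = 2×115×57.5 / 430 = 30.76 mm from the vertical weld.
Polar moment about centroid: J = I_x + I_y = [200³/12 + 2×115×100²] + [200×30.76² + 2(115³/12 + 115×26.74²)] = 3574000 mm³.
Direct shear f_v = P/L_w = 67×10³ / 430 = 155.8 N/mm (vertical).
Torsion M = P·e = 67×10³ × 345 = 23115000 N·mm.
Critical point at (x, y) = (84.24, 100) from centroid. f_tx = M·y/J = 646.8 N/mm; f_ty = M·x/J = 544.9 N/mm.
Resultant f_max = √[f_tx² + (f_v + f_ty)²] = √[646.8² + (155.8 + 544.9)²] = 953.6 N/mm.
Capacity per unit length: φr_n = 0.75 × 0.6 × 620 × (0.707 × 8) = 1578 N/mm.
953.6 ≤ 1578 → adequate.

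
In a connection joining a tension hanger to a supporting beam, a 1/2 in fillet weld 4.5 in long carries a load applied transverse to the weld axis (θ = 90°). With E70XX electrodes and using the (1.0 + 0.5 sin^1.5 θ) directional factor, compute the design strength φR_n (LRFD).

φR_n ≈ 75.2 kips

E70XX → F_EXX = 70 ksi.
t_e = 0.707 × 0.5 = 0.3535 in; A_we = 0.3535 × 4.5 = 1.591 in².
Directional factor: 1.0 + 0.5 sin^1.5(90°) = 1.5.
F_nw = 0.6 × 70 × 1.5 = 63 ksi.
φR_n = 0.75 × 63 × 1.591 = 75.16 kips.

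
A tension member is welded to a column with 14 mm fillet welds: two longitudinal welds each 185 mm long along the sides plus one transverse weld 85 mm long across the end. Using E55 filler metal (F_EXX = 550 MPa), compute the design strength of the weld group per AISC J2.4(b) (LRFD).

t_e = 0.707 × 14 = 9.898 mm.
R_nwl = 0.6 × 550 × 9.898 × 370 × 10⁻³ = 1209 kN (longitudinal, 2 welds).
R_nwt = 0.6 × 550 × 9.898 × 85 × 10⁻³ = 277.6 kN (transverse, base value).
(i) R_nwl + R_nwt = 1486 kN; (ii) 0.85 R_nwl + 1.5 R_nwt = 1444 kN.
R_n = max = 1486 kN [governs: (i)]; φR_n = 1115 kN.

φR_n ≈ 1110 kN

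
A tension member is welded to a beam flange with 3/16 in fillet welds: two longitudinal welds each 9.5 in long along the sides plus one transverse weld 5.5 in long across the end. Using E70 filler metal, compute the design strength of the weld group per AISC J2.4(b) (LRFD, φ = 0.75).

E70XX → F_EXX = 70 ksi.
t_e = 0.707 × 0.1875 = 0.1326 in.
R_nwl = 0.6 × 70 × 0.1326 × 19 = 105.8 kip (longitudinal, 2 welds).
R_nwt = 0.6 × 70 × 0.1326 × 5.5 = 30.62 kip (transverse, base value).
(i) R_nwl + R_nwt = 136.4 kip; (ii) 0.85 R_nwl + 1.5 R_nwt = 135.9 kip.
R_n = max = 136.4 kip [governs: (i)]; φR_n = 102.3 kip.

φR_n ≈ 102 kip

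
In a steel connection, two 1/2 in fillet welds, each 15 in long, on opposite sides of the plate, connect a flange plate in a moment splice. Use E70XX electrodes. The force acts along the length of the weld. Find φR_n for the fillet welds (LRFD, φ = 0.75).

E70XX → F_EXX = 70 ksi.
Effective throat t_e = 0.707 × 0.5 = 0.3535 in.
Total length L = 30 in; A_we = 0.3535 × 30 = 10.6 in².
F_nw = 0.6 F_EXX = 0.6 × 70 = 42 ksi.
φR_n = 0.75 × 42 × 10.6 = 334.1 kip.

φR_n ≈ 334 kip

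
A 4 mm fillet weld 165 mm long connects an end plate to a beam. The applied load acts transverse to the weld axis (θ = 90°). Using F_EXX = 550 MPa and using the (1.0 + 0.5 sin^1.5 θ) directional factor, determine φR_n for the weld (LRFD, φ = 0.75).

t_e = 0.707 × 4 = 2.828 mm; A_we = 2.828 × 165 = 466.6 mm².
Directional factor: 1.0 + 0.5 sin^1.5(90°) = 1.5.
F_nw = 0.6 × 550 × 1.5 = 495 MPa.
φR_n = 0.75 × 495 × 466.6 × 10⁻³ = 173.2 kN.

φR_n ≈ 173 kN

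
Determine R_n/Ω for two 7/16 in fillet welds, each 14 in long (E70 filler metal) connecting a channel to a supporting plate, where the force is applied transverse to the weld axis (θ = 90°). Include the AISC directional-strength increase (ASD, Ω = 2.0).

E70XX → F_EXX = 70 ksi.
t_e = 0.707 × 0.4375 = 0.3093 in; A_we = 0.3093 × 28 = 8.661 in².
Directional factor: 1.0 + 0.5 sin^1.5(90°) = 1.5.
F_nw = 0.6 × 70 × 1.5 = 63 ksi.
R_n/Ω = (63 × 8.661) / 2.0 = 272.8 kips.

R_n/Ω ≈ 273 kips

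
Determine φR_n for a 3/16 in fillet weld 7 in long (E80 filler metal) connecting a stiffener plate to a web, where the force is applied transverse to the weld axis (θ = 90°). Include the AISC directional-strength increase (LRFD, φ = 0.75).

φR_n ≈ 50.1 kip

E80XX → F_EXX = 80 ksi.
t_e = 0.707 × 0.1875 = 0.1326 in; A_we = 0.1326 × 7 = 0.9279 in².
Directional factor: 1.0 + 0.5 sin^1.5(90°) = 1.5.
F_nw = 0.6 × 80 × 1.5 = 72 ksi.
φR_n = 0.75 × 72 × 0.9279 = 50.11 kip.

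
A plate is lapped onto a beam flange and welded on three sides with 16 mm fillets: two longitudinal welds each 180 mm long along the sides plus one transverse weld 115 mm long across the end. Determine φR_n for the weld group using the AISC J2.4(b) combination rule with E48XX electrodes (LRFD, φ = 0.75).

E48XX → F_EXX = 480 MPa.
t_e = 0.707 × 16 = 11.31 mm.
R_nwl = 0.6 × 480 × 11.31 × 360 × 10⁻³ = 1173 kN (longitudinal, 2 welds).
R_nwt = 0.6 × 480 × 11.31 × 115 × 10⁻³ = 374.7 kN (transverse, base value).
(i) R_nwl + R_nwt = 1547 kN; (ii) 0.85 R_nwl + 1.5 R_nwt = 1559 kN.
R_n = max = 1559 kN [governs: (ii)]; φR_n = 1169 kN.

φR_n ≈ 1170 kN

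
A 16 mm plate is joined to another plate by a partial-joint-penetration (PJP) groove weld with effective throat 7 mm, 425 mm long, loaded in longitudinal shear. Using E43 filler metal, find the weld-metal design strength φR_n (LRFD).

φR_n ≈ 576 kN

E43XX → F_EXX = 430 MPa.
Effective throat (given) t_e = 7 mm.
A_we = 7 × 425 = 2975 mm².
F_nw = 0.6 F_EXX = 258 MPa.
φR_n = 0.75 × 258 × 2975 × 10⁻³ = 575.7 kN.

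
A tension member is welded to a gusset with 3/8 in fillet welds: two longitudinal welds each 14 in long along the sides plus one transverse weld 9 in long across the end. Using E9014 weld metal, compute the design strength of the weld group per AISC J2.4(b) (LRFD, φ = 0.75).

φR_n ≈ 401 kips

E90XX → F_EXX = 90 ksi.
t_e = 0.707 × 0.375 = 0.2651 in.
R_nwl = 0.6 × 90 × 0.2651 × 28 = 400.9 kips (longitudinal, 2 welds).
R_nwt = 0.6 × 90 × 0.2651 × 9 = 128.9 kips (transverse, base value).
(i) R_nwl + R_nwt = 529.7 kips; (ii) 0.85 R_nwl + 1.5 R_nwt = 534 kips.
R_n = max = 534 kips [governs: (ii)]; φR_n = 400.5 kips.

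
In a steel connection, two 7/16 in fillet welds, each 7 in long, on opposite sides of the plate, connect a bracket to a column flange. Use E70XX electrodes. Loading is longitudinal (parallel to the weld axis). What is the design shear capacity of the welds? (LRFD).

φR_n ≈ 136 kip

E70XX → F_EXX = 70 ksi.
Effective throat t_e = 0.707 × 0.4375 = 0.3093 in.
Total length L = 14 in; A_we = 0.3093 × 14 = 4.33 in².
F_nw = 0.6 F_EXX = 0.6 × 70 = 42 ksi.
φR_n = 0.75 × 42 × 4.33 = 136.4 kip.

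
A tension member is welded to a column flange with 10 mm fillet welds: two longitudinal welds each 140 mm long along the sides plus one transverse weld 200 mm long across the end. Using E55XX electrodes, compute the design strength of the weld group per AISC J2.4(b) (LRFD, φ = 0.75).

E55XX → F_EXX = 550 MPa.
t_e = 0.707 × 10 = 7.07 mm.
R_nwl = 0.6 × 550 × 7.07 × 280 × 10⁻³ = 653.3 kN (longitudinal, 2 welds).
R_nwt = 0.6 × 550 × 7.07 × 200 × 10⁻³ = 466.6 kN (transverse, base value).
(i) R_nwl + R_nwt = 1120 kN; (ii) 0.85 R_nwl + 1.5 R_nwt = 1255 kN.
R_n = max = 1255 kN [governs: (ii)]; φR_n = 941.4 kN.

φR_n ≈ 941 kN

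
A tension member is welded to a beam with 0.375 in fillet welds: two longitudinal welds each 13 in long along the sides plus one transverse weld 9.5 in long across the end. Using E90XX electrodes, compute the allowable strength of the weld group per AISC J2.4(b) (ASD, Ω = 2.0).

E90XX → F_EXX = 90 ksi.
t_e = 0.707 × 0.375 = 0.2651 in.
R_nwl = 0.6 × 90 × 0.2651 × 26 = 372.2 kip (longitudinal, 2 welds).
R_nwt = 0.6 × 90 × 0.2651 × 9.5 = 136 kip (transverse, base value).
(i) R_nwl + R_nwt = 508.2 kip; (ii) 0.85 R_nwl + 1.5 R_nwt = 520.4 kip.
R_n = max = 520.4 kip [governs: (ii)]; R_n/Ω = 260.2 kip.

R_n/Ω ≈ 260 kip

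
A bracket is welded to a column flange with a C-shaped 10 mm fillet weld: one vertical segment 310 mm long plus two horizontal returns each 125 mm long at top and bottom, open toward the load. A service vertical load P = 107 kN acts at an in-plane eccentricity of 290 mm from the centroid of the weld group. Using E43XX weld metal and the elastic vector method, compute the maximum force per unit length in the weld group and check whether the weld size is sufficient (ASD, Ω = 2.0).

E43XX → F_EXX = 430 MPa.
Total weld length L_w = 560 mm. Treat welds as unit-width lines.
Centroid: x̄ = 2×125×62.5 / 560 = 27.9 mm from the vertical weld.
Polar moment about centroid: J = I_x + I_y = [310³/12 + 2×125×155²] + [310×27.9² + 2(125³/12 + 125×34.6²)] = 9355000 mm³.
Direct shear f_v = P/L_w = 107×10³ / 560 = 191.1 N/mm (vertical).
Torsion M = P·e = 107×10³ × 290 = 31030000 N·mm.
Critical point at (x, y) = (97.1, 155) from centroid. f_tx = M·y/J = 514.1 N/mm; f_ty = M·x/J = 322.1 N/mm.
Resultant f_max = √[f_tx² + (f_v + f_ty)²] = √[514.1² + (191.1 + 322.1)²] = 726.4 N/mm.
Capacity per unit length: r_n/Ω = (1/2.0) × 0.6 × 430 × (0.707 × 10) = 912 N/mm.
726.4 ≤ 912 → adequate.

f_max ≈ 726 N/mm; adequate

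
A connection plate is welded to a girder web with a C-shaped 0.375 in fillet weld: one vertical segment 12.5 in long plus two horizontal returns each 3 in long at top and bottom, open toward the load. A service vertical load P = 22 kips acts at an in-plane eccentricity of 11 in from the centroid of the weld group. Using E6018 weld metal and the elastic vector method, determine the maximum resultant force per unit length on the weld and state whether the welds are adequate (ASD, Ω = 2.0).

E60XX → F_EXX = 60 ksi.
Total weld length L_w = 18.5 in. Treat welds as unit-width lines.
Centroid: x̄ = 2×3×1.5 / 18.5 = 0.4865 in from the vertical weld.
Polar moment about centroid: J = I_x + I_y = [12.5³/12 + 2×3×6.25²] + [12.5×0.4865² + 2(3³/12 + 3×1.014²)] = 410.8 in³.
Direct shear f_v = P/L_w = 22 / 18.5 = 1.189 kip/in (vertical).
Torsion M = P·e = 22 × 11 = 242 kip·in.
Critical point at (x, y) = (2.514, 6.25) from centroid. f_tx = M·y/J = 3.682 kip/in; f_ty = M·x/J = 1.481 kip/in.
Resultant f_max = √[f_tx² + (f_v + f_ty)²] = √[3.682² + (1.189 + 1.481)²] = 4.548 kip/in.
Capacity per unit length: r_n/Ω = (1/2.0) × 0.6 × 60 × (0.707 × 0.375) = 4.772 kip/in.
4.548 ≤ 4.772 → adequate.

f_max ≈ 4.55 kip/in; adequate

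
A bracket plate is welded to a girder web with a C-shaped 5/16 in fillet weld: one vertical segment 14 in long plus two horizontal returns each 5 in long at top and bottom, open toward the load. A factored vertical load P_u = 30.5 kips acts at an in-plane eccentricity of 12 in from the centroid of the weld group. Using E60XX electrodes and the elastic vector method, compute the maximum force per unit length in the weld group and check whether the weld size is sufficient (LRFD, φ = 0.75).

E60XX → F_EXX = 60 ksi.
Total weld length L_w = 24 in. Treat welds as unit-width lines.
Centroid: x̄ = 2×5×2.5 / 24 = 1.042 in from the vertical weld.
Polar moment about centroid: J = I_x + I_y = [14³/12 + 2×5×7²] + [14×1.042² + 2(5³/12 + 5×1.458²)] = 776 in³.
Direct shear f_v = P/L_w = 30.5 / 24 = 1.271 kip/in (vertical).
Torsion M = P·e = 30.5 × 12 = 366 kip·in.
Critical point at (x, y) = (3.958, 7) from centroid. f_tx = M·y/J = 3.302 kip/in; f_ty = M·x/J = 1.867 kip/in.
Resultant f_max = √[f_tx² + (f_v + f_ty)²] = √[3.302² + (1.271 + 1.867)²] = 4.555 kip/in.
Capacity per unit length: φr_n = 0.75 × 0.6 × 60 × (0.707 × 0.3125) = 5.965 kip/in.
4.555 ≤ 5.965 → adequate.

f_max ≈ 4.55 kip/in; adequate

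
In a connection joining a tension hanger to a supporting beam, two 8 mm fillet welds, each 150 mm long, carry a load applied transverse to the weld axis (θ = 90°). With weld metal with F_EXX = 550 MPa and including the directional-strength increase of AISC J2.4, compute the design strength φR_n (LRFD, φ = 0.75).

φR_n ≈ 630 kN

t_e = 0.707 × 8 = 5.656 mm; A_we = 5.656 × 300 = 1697 mm².
Directional factor: 1.0 + 0.5 sin^1.5(90°) = 1.5.
F_nw = 0.6 × 550 × 1.5 = 495 MPa.
φR_n = 0.75 × 495 × 1697 × 10⁻³ = 629.9 kN.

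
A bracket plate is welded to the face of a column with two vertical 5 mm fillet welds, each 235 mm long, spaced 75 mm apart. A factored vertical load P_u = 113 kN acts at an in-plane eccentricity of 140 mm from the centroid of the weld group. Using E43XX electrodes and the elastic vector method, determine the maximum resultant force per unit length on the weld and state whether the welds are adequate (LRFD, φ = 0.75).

f_max ≈ 798 N/mm; NOT adequate

E43XX → F_EXX = 430 MPa.
Total weld length L_w = 470 mm. Treat welds as unit-width lines.
Polar moment about centroid: J = 2[d³/12 + d(b/2)²] = 2[235³/12 + 235×37.5²] = 2824000 mm³.
Direct shear f_v = P/L_w = 113×10³ / 470 = 240.4 N/mm (vertical).
Torsion M = P·e = 113×10³ × 140 = 15820000 N·mm.
Critical point at (x, y) = (37.5, 117.5) from centroid. f_tx = M·y/J = 658.3 N/mm; f_ty = M·x/J = 210.1 N/mm.
Resultant f_max = √[f_tx² + (f_v + f_ty)²] = √[658.3² + (240.4 + 210.1)²] = 797.7 N/mm.
Capacity per unit length: φr_n = 0.75 × 0.6 × 430 × (0.707 × 5) = 684 N/mm.
797.7 > 684 → NOT adequate.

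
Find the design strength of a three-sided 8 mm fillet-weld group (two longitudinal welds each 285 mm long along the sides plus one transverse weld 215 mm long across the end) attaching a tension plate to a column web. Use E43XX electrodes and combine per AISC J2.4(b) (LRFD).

φR_n ≈ 883 kN

E43XX → F_EXX = 430 MPa.
t_e = 0.707 × 8 = 5.656 mm.
R_nwl = 0.6 × 430 × 5.656 × 570 × 10⁻³ = 831.8 kN (longitudinal, 2 welds).
R_nwt = 0.6 × 430 × 5.656 × 215 × 10⁻³ = 313.7 kN (transverse, base value).
(i) R_nwl + R_nwt = 1146 kN; (ii) 0.85 R_nwl + 1.5 R_nwt = 1178 kN.
R_n = max = 1178 kN [governs: (ii)]; φR_n = 883.2 kN.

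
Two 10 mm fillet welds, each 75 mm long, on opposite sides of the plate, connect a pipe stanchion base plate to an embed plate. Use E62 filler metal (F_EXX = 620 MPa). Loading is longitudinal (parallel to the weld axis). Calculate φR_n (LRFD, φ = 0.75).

φR_n ≈ 296 kN

Effective throat t_e = 0.707 × 10 = 7.07 mm.
Total length L = 150 mm; A_we = 7.07 × 150 = 1060 mm².
F_nw = 0.6 F_EXX = 0.6 × 620 = 372 MPa.
φR_n = 0.75 × 372 × 1060 × 10⁻³ = 295.9 kN.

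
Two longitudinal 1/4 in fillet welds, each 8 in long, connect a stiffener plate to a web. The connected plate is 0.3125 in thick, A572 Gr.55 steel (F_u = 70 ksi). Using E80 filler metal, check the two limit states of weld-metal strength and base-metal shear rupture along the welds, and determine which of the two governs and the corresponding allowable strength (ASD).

E80XX → F_EXX = 80 ksi.
t_e = 0.707 × 0.25 = 0.1767 in; L = 16 in.
Weld metal: R_n/Ω = (1/2.0) × 0.6 × 80 × 0.1767 × 16 = 67.87 kips.
Base metal (shear rupture): R_n/Ω = (1/2.0) × 0.6 × 70 × 0.3125 × 16 = 105 kips.
Governing: weld metal.

R_n/Ω ≈ 67.9 kips (weld metal governs)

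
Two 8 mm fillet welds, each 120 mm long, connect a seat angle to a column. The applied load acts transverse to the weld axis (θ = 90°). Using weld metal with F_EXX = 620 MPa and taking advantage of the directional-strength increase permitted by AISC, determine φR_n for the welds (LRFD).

φR_n ≈ 568 kN

t_e = 0.707 × 8 = 5.656 mm; A_we = 5.656 × 240 = 1357 mm².
Directional factor: 1.0 + 0.5 sin^1.5(90°) = 1.5.
F_nw = 0.6 × 620 × 1.5 = 558 MPa.
φR_n = 0.75 × 558 × 1357 × 10⁻³ = 568.1 kN.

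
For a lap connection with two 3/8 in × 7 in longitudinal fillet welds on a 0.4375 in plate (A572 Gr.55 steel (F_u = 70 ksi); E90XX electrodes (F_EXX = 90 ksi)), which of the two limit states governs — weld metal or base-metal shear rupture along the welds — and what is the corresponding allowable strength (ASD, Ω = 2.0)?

t_e = 0.707 × 0.375 = 0.2651 in; L = 14 in.
Weld metal: R_n/Ω = (1/2.0) × 0.6 × 90 × 0.2651 × 14 = 100.2 kips.
Base metal (shear rupture): R_n/Ω = (1/2.0) × 0.6 × 70 × 0.4375 × 14 = 128.6 kips.
Governing: weld metal.

R_n/Ω ≈ 100 kips (weld metal governs)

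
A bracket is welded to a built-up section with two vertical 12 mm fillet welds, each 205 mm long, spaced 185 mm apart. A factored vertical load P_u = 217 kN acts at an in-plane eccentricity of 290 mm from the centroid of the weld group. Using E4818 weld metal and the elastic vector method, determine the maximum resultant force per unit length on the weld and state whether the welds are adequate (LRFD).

E48XX → F_EXX = 480 MPa.
Total weld length L_w = 410 mm. Treat welds as unit-width lines.
Polar moment about centroid: J = 2[d³/12 + d(b/2)²] = 2[205³/12 + 205×92.5²] = 4944000 mm³.
Direct shear f_v = P/L_w = 217×10³ / 410 = 529.3 N/mm (vertical).
Torsion M = P·e = 217×10³ × 290 = 62930000 N·mm.
Critical point at (x, y) = (92.5, 102.5) from centroid. f_tx = M·y/J = 1305 N/mm; f_ty = M·x/J = 1177 N/mm.
Resultant f_max = √[f_tx² + (f_v + f_ty)²] = √[1305² + (529.3 + 1177)²] = 2148 N/mm.
Capacity per unit length: φr_n = 0.75 × 0.6 × 480 × (0.707 × 12) = 1833 N/mm.
2148 > 1833 → NOT adequate.

f_max ≈ 2150 N/mm; NOT adequate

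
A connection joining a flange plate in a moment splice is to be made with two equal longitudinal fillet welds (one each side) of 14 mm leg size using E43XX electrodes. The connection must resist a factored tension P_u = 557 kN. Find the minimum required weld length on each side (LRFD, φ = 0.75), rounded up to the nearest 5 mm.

E43XX → F_EXX = 430 MPa.
Throat t_e = 0.707 × 14 = 9.898 mm.
φr_n = 0.75 × 0.6 × 430 × 9.898 × 10⁻³ = 1.915 kN/mm.
L_req = P_u / φr_n = 557 / 1.915 = 290.8 mm total.
Per side: 290.8 / 2 = 145.4 mm.
Round up → use L = 150 mm on each side.

L = 150 mm on each side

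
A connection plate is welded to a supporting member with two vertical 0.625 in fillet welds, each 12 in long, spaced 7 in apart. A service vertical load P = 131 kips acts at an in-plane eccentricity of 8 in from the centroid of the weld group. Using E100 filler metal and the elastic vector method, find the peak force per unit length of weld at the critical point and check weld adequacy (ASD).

f_max ≈ 16 kip/in; NOT adequate

E100XX → F_EXX = 100 ksi.
Total weld length L_w = 24 in. Treat welds as unit-width lines.
Polar moment about centroid: J = 2[d³/12 + d(b/2)²] = 2[12³/12 + 12×3.5²] = 582 in³.
Direct shear f_v = P/L_w = 131 / 24 = 5.458 kip/in (vertical).
Torsion M = P·e = 131 × 8 = 1048 kip·in.
Critical point at (x, y) = (3.5, 6) from centroid. f_tx = M·y/J = 10.8 kip/in; f_ty = M·x/J = 6.302 kip/in.
Resultant f_max = √[f_tx² + (f_v + f_ty)²] = √[10.8² + (5.458 + 6.302)²] = 15.97 kip/in.
Capacity per unit length: r_n/Ω = (1/2.0) × 0.6 × 100 × (0.707 × 0.625) = 13.26 kip/in.
15.97 > 13.26 → NOT adequate.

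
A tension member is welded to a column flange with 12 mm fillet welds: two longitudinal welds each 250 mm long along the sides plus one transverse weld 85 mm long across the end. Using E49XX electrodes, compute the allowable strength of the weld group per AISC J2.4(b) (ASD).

R_n/Ω ≈ 730 kN

E49XX → F_EXX = 490 MPa.
t_e = 0.707 × 12 = 8.484 mm.
R_nwl = 0.6 × 490 × 8.484 × 500 × 10⁻³ = 1247 kN (longitudinal, 2 welds).
R_nwt = 0.6 × 490 × 8.484 × 85 × 10⁻³ = 212 kN (transverse, base value).
(i) R_nwl + R_nwt = 1459 kN; (ii) 0.85 R_nwl + 1.5 R_nwt = 1378 kN.
R_n = max = 1459 kN [governs: (i)]; R_n/Ω = 729.6 kN.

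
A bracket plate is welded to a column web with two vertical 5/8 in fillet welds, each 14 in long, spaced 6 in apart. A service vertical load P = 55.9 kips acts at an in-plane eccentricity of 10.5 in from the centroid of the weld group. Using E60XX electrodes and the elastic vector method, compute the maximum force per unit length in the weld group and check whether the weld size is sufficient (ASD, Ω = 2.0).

E60XX → F_EXX = 60 ksi.
Total weld length L_w = 28 in. Treat welds as unit-width lines.
Polar moment about centroid: J = 2[d³/12 + d(b/2)²] = 2[14³/12 + 14×3²] = 709.3 in³.
Direct shear f_v = P/L_w = 55.9 / 28 = 1.996 kip/in (vertical).
Torsion M = P·e = 55.9 × 10.5 = 586.95 kip·in.
Critical point at (x, y) = (3, 7) from centroid. f_tx = M·y/J = 5.792 kip/in; f_ty = M·x/J = 2.482 kip/in.
Resultant f_max = √[f_tx² + (f_v + f_ty)²] = √[5.792² + (1.996 + 2.482)²] = 7.322 kip/in.
Capacity per unit length: r_n/Ω = (1/2.0) × 0.6 × 60 × (0.707 × 0.625) = 7.954 kip/in.
7.322 ≤ 7.954 → adequate.

f_max ≈ 7.32 kip/in; adequate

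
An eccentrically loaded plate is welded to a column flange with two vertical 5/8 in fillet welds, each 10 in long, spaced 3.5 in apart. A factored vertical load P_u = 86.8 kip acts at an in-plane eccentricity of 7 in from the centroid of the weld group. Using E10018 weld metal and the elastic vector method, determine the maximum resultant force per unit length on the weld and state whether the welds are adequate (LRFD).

E100XX → F_EXX = 100 ksi.
Total weld length L_w = 20 in. Treat welds as unit-width lines.
Polar moment about centroid: J = 2[d³/12 + d(b/2)²] = 2[10³/12 + 10×1.75²] = 227.9 in³.
Direct shear f_v = P/L_w = 86.8 / 20 = 4.34 kip/in (vertical).
Torsion M = P·e = 86.8 × 7 = 607.6 kip·in.
Critical point at (x, y) = (1.75, 5) from centroid. f_tx = M·y/J = 13.33 kip/in; f_ty = M·x/J = 4.665 kip/in.
Resultant f_max = √[f_tx² + (f_v + f_ty)²] = √[13.33² + (4.34 + 4.665)²] = 16.09 kip/in.
Capacity per unit length: φr_n = 0.75 × 0.6 × 100 × (0.707 × 0.625) = 19.88 kip/in.
16.09 ≤ 19.88 → adequate.

f_max ≈ 16.1 kip/in; adequate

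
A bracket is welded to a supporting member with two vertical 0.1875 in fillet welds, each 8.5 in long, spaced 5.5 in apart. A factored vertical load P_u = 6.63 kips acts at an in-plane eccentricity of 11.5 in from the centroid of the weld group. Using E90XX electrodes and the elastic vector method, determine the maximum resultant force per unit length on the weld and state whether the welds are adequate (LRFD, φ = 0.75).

f_max ≈ 1.91 kip/in; adequate

E90XX → F_EXX = 90 ksi.
Total weld length L_w = 17 in. Treat welds as unit-width lines.
Polar moment about centroid: J = 2[d³/12 + d(b/2)²] = 2[8.5³/12 + 8.5×2.75²] = 230.9 in³.
Direct shear f_v = P/L_w = 6.63 / 17 = 0.39 kip/in (vertical).
Torsion M = P·e = 6.63 × 11.5 = 76.245 kip·in.
Critical point at (x, y) = (2.75, 4.25) from centroid. f_tx = M·y/J = 1.403 kip/in; f_ty = M·x/J = 0.908 kip/in.
Resultant f_max = √[f_tx² + (f_v + f_ty)²] = √[1.403² + (0.39 + 0.908)²] = 1.912 kip/in.
Capacity per unit length: φr_n = 0.75 × 0.6 × 90 × (0.707 × 0.1875) = 5.369 kip/in.
1.912 ≤ 5.369 → adequate.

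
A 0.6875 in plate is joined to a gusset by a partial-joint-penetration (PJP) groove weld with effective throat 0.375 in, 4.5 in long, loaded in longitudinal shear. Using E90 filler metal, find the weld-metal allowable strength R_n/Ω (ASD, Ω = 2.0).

R_n/Ω ≈ 45.6 kips

E90XX → F_EXX = 90 ksi.
Effective throat (given) t_e = 0.375 in.
A_we = 0.375 × 4.5 = 1.688 in².
F_nw = 0.6 F_EXX = 54 ksi.
R_n/Ω = (54 × 1.688) / 2.0 = 45.56 kips.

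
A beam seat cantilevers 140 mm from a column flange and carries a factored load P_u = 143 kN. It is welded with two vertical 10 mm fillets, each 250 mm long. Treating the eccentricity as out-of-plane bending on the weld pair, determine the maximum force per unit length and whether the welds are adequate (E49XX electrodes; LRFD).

f_max ≈ 1000 N/mm; adequate

E49XX → F_EXX = 490 MPa.
L_w = 2 × 250 = 500 mm; section modulus (unit throat) S = 2 × L²/6 = 20830 mm².
Direct shear f_v = P/L_w = 143×10³/500 = 286 N/mm.
Moment M = P × e = 143×10³ × 140 = 20020000 N·mm; bending f_b = M/S = 961 N/mm.
f_max = √(f_v² + f_b²) = √(286² + 961²) = 1003 N/mm.
φr_n = 0.75 × 0.6 × 490 × (0.707 × 10) = 1559 N/mm → adequate.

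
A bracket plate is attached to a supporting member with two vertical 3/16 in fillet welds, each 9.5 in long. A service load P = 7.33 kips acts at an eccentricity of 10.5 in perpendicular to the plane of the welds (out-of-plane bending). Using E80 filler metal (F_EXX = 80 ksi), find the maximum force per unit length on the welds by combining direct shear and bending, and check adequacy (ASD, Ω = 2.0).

f_max ≈ 2.59 kip/in; adequate

L_w = 2 × 9.5 = 19 in; section modulus (unit throat) S = 2 × L²/6 = 30.08 in².
Direct shear f_v = P/L_w = 7.33/19 = 0.3858 kip/in.
Moment M = P × e = 7.33 × 10.5 = 76.965 kip·in; bending f_b = M/S = 2.558 kip/in.
f_max = √(f_v² + f_b²) = √(0.3858² + 2.558²) = 2.587 kip/in.
r_n/Ω = (1/2.0) × 0.6 × 80 × (0.707 × 0.1875) = 3.181 kip/in → adequate.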